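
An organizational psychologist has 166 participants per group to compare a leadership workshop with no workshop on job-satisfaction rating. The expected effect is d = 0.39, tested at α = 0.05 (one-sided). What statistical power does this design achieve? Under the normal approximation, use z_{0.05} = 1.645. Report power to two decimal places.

power ≈ 0.97

For two equal groups, power = Φ(d·√(n/2) − z_{α}).
d·√(n/2) = 0.39 × √(166/2) = 0.39 × 9.110 = 3.553.
z_β = 3.553 − 1.645 = 1.908.
Power = Φ(1.908) = 0.972.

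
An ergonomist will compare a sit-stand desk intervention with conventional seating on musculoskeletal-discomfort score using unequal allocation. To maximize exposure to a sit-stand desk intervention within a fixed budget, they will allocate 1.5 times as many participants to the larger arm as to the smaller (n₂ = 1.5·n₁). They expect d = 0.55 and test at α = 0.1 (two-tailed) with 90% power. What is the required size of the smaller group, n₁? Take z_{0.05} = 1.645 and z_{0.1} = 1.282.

With allocation ratio k = n₂/n₁ = 1.5, Var(x̄₁−x̄₂) = σ²(1/n₁ + 1/(k·n₁)) = σ²·(k+1)/(k·n₁).
So n₁ = (1 + 1/k)·((z_{α/2} + z_β)/d)² = 1.667 × (2.927/0.55)².
n₁ = 1.667 × 28.32 = 47.2.
Round up: n₁ = 48, giving n₂ = 1.5 × 48 = 72.

n₁ = 48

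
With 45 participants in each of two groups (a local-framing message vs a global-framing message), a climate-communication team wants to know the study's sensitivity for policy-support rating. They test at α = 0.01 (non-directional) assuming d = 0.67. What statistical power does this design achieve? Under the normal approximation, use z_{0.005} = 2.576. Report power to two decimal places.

power ≈ 0.73

For two equal groups, power = Φ(d·√(n/2) − z_{α/2}).
d·√(n/2) = 0.67 × √(45/2) = 0.67 × 4.743 = 3.178.
z_β = 3.178 − 2.576 = 0.602.
Power = Φ(0.602) = 0.726.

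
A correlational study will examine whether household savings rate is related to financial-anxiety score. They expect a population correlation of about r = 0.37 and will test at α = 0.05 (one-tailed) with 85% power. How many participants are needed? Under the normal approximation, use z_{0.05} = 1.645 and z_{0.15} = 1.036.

Fisher's z: C = ½·ln((1+r)/(1−r)) = ½·ln(2.1746) = 0.3884.
n = ((z_{α} + z_β)/C)² + 3.
(1.645 + 1.036) / 0.3884 = 2.681 / 0.3884 = 6.903.
n = 6.903² + 3 = 47.65 + 3 = 50.6.
Round up.

n = 51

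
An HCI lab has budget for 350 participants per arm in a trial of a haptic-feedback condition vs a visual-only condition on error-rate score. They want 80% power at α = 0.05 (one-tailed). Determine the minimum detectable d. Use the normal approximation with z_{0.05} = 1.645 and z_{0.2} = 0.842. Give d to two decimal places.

d_min ≈ 0.19

For two independent groups of n = 350 each: d_min = (z_{α} + z_β)·√(2/n).
z-sum = 1.645 + 0.842 = 2.487.
d_min = 2.487 × √(2/350) = 2.487 × 0.0756 = 0.188.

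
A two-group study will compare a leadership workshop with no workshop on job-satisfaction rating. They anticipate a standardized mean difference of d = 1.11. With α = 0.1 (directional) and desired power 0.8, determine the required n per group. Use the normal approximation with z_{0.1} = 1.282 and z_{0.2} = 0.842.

n = 8 per group

For two independent groups with equal n: n = 2·((z_{α} + z_β) / d)².
z_{α} + z_β = 1.282 + 0.842 = 2.124.
n = 2 × (2.124 / 1.11)² = 2 × 1.914² = 2 × 3.66 = 7.3.
Round up to the next whole participant.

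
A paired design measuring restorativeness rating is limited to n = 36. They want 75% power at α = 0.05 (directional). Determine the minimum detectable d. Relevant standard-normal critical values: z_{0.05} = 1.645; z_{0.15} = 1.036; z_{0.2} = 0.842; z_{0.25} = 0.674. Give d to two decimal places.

For a single sample (or paired design) of n = 36: d_min = (z_{α} + z_β)/√n.
z-sum = 1.645 + 0.674 = 2.319.
d_min = 2.319 / √36 = 2.319 / 6.000 = 0.387.

d_min ≈ 0.39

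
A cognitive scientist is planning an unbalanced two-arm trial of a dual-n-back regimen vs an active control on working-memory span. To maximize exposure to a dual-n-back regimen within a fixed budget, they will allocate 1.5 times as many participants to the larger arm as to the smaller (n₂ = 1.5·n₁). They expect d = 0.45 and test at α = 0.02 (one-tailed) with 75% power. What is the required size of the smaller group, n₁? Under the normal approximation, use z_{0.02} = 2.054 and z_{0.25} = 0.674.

n₁ = 62

With allocation ratio k = n₂/n₁ = 1.5, Var(x̄₁−x̄₂) = σ²(1/n₁ + 1/(k·n₁)) = σ²·(k+1)/(k·n₁).
So n₁ = (1 + 1/k)·((z_{α} + z_β)/d)² = 1.667 × (2.728/0.45)².
n₁ = 1.667 × 36.75 = 61.3.
Round up: n₁ = 62, giving n₂ = 1.5 × 62 = 93.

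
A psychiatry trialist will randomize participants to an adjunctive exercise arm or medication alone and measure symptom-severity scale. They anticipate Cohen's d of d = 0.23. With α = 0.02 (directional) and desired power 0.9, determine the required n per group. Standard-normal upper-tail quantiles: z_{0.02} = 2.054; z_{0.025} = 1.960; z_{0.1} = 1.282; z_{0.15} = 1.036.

n = 421 per group

For two independent groups with equal n: n = 2·((z_{α} + z_β) / d)².
z_{α} + z_β = 2.054 + 1.282 = 3.336.
n = 2 × (3.336 / 0.23)² = 2 × 14.504² = 2 × 210.38 = 420.8.
Round up to the next whole participant.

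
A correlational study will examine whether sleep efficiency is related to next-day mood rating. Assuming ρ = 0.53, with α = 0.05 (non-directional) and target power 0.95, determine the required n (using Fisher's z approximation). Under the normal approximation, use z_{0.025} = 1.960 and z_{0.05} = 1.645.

Fisher's z: C = ½·ln((1+r)/(1−r)) = ½·ln(3.2553) = 0.5901.
n = ((z_{α/2} + z_β)/C)² + 3.
(1.960 + 1.645) / 0.5901 = 3.605 / 0.5901 = 6.109.
n = 6.109² + 3 = 37.32 + 3 = 40.3.
Round up.

n = 41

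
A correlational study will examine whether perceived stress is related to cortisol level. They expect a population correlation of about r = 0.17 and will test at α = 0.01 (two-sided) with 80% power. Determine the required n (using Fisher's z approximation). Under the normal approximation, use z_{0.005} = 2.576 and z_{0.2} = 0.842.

Fisher's z: C = ½·ln((1+r)/(1−r)) = ½·ln(1.4096) = 0.1717.
n = ((z_{α/2} + z_β)/C)² + 3.
(2.576 + 0.842) / 0.1717 = 3.418 / 0.1717 = 19.907.
n = 19.907² + 3 = 396.28 + 3 = 399.3.
Round up.

n = 400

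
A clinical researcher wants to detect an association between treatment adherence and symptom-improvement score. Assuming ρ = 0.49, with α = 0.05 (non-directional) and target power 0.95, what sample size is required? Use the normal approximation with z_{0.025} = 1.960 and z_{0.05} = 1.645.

n = 49

Fisher's z: C = ½·ln((1+r)/(1−r)) = ½·ln(2.9216) = 0.5361.
n = ((z_{α/2} + z_β)/C)² + 3.
(1.960 + 1.645) / 0.5361 = 3.605 / 0.5361 = 6.724.
n = 6.724² + 3 = 45.22 + 3 = 48.2.
Round up.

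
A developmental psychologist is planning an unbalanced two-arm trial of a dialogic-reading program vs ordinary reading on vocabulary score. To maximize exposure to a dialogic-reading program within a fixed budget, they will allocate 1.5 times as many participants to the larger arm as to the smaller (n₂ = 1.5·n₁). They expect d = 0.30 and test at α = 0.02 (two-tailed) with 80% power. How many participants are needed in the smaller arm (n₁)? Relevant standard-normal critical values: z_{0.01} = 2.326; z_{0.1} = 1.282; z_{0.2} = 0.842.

With allocation ratio k = n₂/n₁ = 1.5, Var(x̄₁−x̄₂) = σ²(1/n₁ + 1/(k·n₁)) = σ²·(k+1)/(k·n₁).
So n₁ = (1 + 1/k)·((z_{α/2} + z_β)/d)² = 1.667 × (3.168/0.30)².
n₁ = 1.667 × 111.51 = 185.9.
Round up: n₁ = 186, giving n₂ = 1.5 × 186 = 279.

n₁ = 186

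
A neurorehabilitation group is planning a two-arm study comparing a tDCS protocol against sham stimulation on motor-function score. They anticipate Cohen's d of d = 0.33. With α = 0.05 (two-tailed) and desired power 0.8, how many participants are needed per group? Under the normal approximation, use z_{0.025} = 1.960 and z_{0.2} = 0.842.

n = 145 per group

For two independent groups with equal n: n = 2·((z_{α/2} + z_β) / d)².
z_{α/2} + z_β = 1.960 + 0.842 = 2.802.
n = 2 × (2.802 / 0.33)² = 2 × 8.491² = 2 × 72.10 = 144.2.
Round up to the next whole participant.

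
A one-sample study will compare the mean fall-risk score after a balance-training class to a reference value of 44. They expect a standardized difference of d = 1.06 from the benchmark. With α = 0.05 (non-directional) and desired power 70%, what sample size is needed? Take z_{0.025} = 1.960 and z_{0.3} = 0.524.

n = 6

For a one-sample test: n = ((z_{α/2} + z_β) / d)².
z_{α/2} + z_β = 1.960 + 0.524 = 2.484.
n = (2.484 / 1.06)² = 2.343² = 5.49.
Round up.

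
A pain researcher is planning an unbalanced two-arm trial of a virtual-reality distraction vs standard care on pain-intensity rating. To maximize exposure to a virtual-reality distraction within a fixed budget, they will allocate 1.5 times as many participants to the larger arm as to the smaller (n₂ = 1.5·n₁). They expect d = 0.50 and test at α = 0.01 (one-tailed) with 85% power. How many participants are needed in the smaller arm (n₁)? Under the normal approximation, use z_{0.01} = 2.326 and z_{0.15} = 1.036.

With allocation ratio k = n₂/n₁ = 1.5, Var(x̄₁−x̄₂) = σ²(1/n₁ + 1/(k·n₁)) = σ²·(k+1)/(k·n₁).
So n₁ = (1 + 1/k)·((z_{α} + z_β)/d)² = 1.667 × (3.362/0.50)².
n₁ = 1.667 × 45.21 = 75.4.
Round up: n₁ = 76, giving n₂ = 1.5 × 76 = 114.

n₁ = 76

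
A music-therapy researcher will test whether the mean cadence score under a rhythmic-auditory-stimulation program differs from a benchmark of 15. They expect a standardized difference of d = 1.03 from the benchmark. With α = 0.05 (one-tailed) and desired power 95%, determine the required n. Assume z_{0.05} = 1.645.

For a one-sample test: n = ((z_{α} + z_β) / d)².
z_{α} + z_β = 1.645 + 1.645 = 3.290.
n = (3.290 / 1.03)² = 3.194² = 10.20.
Round up.

n = 11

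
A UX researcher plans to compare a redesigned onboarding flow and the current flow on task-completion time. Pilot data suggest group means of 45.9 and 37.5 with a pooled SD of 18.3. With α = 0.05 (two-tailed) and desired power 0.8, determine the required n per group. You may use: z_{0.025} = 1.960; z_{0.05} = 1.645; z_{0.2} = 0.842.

n = 75 per group

Cohen's d = |M₁ − M₂| / SD_pooled = |45.9 − 37.5| / 18.3 = 8.4 / 18.3 = 0.459.
For two independent groups with equal n: n = 2·((z_{α/2} + z_β) / d)².
z_{α/2} + z_β = 1.960 + 0.842 = 2.802.
n = 2 × (2.802 / 0.459)² = 2 × 6.105² = 2 × 37.27 = 74.5.
Round up to the next whole participant.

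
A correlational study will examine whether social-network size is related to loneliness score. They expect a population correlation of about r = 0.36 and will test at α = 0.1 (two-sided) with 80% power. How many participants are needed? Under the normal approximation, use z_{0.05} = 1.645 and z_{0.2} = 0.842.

n = 47

Fisher's z: C = ½·ln((1+r)/(1−r)) = ½·ln(2.1250) = 0.3769.
n = ((z_{α/2} + z_β)/C)² + 3.
(1.645 + 0.842) / 0.3769 = 2.487 / 0.3769 = 6.599.
n = 6.599² + 3 = 43.54 + 3 = 46.5.
Round up.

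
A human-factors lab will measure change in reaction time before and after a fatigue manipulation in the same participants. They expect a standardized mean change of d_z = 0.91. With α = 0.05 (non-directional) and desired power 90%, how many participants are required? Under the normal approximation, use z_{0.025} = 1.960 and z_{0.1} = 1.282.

For a paired (one-sample on differences) test: n = ((z_{α/2} + z_β) / d)².
z_{α/2} + z_β = 1.960 + 1.282 = 3.242.
n = (3.242 / 0.91)² = 3.563² = 12.69.
Round up.

n = 13 pairs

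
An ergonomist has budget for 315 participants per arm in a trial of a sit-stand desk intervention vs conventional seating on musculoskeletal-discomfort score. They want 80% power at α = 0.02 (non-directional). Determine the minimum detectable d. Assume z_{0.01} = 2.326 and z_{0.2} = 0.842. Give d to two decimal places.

For two independent groups of n = 315 each: d_min = (z_{α/2} + z_β)·√(2/n).
z-sum = 2.326 + 0.842 = 3.168.
d_min = 3.168 × √(2/315) = 3.168 × 0.0797 = 0.252.

d_min ≈ 0.25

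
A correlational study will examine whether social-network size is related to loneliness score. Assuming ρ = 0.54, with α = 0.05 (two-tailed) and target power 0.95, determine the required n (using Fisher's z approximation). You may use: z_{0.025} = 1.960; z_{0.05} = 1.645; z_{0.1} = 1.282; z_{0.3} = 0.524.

Fisher's z: C = ½·ln((1+r)/(1−r)) = ½·ln(3.3478) = 0.6042.
n = ((z_{α/2} + z_β)/C)² + 3.
(1.960 + 1.645) / 0.6042 = 3.605 / 0.6042 = 5.967.
n = 5.967² + 3 = 35.60 + 3 = 38.6.
Round up.

n = 39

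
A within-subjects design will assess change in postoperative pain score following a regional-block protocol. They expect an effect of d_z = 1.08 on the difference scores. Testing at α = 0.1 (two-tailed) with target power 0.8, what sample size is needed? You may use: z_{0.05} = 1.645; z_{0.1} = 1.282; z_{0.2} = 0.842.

n = 6 pairs

For a paired (one-sample on differences) test: n = ((z_{α/2} + z_β) / d)².
z_{α/2} + z_β = 1.645 + 0.842 = 2.487.
n = (2.487 / 1.08)² = 2.303² = 5.30.
Round up.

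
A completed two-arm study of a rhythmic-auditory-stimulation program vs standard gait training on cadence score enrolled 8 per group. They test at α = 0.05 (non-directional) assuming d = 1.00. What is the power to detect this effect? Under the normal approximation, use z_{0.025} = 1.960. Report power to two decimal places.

power ≈ 0.52

For two equal groups, power = Φ(d·√(n/2) − z_{α/2}).
d·√(n/2) = 1.00 × √(8/2) = 1.00 × 2.000 = 2.000.
z_β = 2.000 − 1.960 = 0.040.
Power = Φ(0.040) = 0.516.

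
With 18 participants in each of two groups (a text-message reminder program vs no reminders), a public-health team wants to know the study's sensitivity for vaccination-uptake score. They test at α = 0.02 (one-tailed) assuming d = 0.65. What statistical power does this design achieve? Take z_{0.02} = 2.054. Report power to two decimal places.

power ≈ 0.46

For two equal groups, power = Φ(d·√(n/2) − z_{α}).
d·√(n/2) = 0.65 × √(18/2) = 0.65 × 3.000 = 1.950.
z_β = 1.950 − 2.054 = -0.104.
Power = Φ(-0.104) = 0.459.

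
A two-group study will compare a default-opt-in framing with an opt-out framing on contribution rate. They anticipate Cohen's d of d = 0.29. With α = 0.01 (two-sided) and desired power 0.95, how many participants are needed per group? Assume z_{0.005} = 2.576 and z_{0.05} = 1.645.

n = 424 per group

For two independent groups with equal n: n = 2·((z_{α/2} + z_β) / d)².
z_{α/2} + z_β = 2.576 + 1.645 = 4.221.
n = 2 × (4.221 / 0.29)² = 2 × 14.555² = 2 × 211.85 = 423.7.
Round up to the next whole participant.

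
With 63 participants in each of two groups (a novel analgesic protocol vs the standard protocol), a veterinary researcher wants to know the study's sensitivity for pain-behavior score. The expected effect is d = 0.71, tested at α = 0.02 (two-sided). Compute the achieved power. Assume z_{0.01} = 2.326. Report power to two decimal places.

For two equal groups, power = Φ(d·√(n/2) − z_{α/2}).
d·√(n/2) = 0.71 × √(63/2) = 0.71 × 5.612 = 3.985.
z_β = 3.985 − 2.326 = 1.659.
Power = Φ(1.659) = 0.951.

power ≈ 0.95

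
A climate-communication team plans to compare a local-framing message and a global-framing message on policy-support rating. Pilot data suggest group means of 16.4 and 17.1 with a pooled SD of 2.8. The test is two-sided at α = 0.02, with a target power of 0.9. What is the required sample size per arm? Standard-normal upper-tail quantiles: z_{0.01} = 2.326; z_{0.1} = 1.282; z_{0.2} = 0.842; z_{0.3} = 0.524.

Cohen's d = |M₁ − M₂| / SD_pooled = |16.4 − 17.1| / 2.8 = 0.7 / 2.8 = 0.250.
For two independent groups with equal n: n = 2·((z_{α/2} + z_β) / d)².
z_{α/2} + z_β = 2.326 + 1.282 = 3.608.
n = 2 × (3.608 / 0.250)² = 2 × 14.432² = 2 × 208.28 = 416.6.
Round up to the next whole participant.

n = 417 per group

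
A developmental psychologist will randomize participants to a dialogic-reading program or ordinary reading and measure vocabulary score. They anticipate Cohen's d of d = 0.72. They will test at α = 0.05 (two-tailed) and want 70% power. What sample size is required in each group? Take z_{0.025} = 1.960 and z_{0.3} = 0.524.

For two independent groups with equal n: n = 2·((z_{α/2} + z_β) / d)².
z_{α/2} + z_β = 1.960 + 0.524 = 2.484.
n = 2 × (2.484 / 0.72)² = 2 × 3.450² = 2 × 11.90 = 23.8.
Round up to the next whole participant.

n = 24 per group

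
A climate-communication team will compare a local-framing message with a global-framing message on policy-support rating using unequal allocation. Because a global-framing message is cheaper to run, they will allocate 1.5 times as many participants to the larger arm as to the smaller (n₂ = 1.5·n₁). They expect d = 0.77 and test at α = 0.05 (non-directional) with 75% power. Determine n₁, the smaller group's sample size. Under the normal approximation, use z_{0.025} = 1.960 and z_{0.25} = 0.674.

n₁ = 20

With allocation ratio k = n₂/n₁ = 1.5, Var(x̄₁−x̄₂) = σ²(1/n₁ + 1/(k·n₁)) = σ²·(k+1)/(k·n₁).
So n₁ = (1 + 1/k)·((z_{α/2} + z_β)/d)² = 1.667 × (2.634/0.77)².
n₁ = 1.667 × 11.70 = 19.5.
Round up: n₁ = 20, giving n₂ = 1.5 × 20 = 30.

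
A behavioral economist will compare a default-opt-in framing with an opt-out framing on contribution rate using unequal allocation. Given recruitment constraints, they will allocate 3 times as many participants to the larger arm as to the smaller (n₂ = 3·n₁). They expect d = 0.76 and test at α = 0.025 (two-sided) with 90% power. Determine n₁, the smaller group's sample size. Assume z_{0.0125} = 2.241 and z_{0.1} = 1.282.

With allocation ratio k = n₂/n₁ = 3, Var(x̄₁−x̄₂) = σ²(1/n₁ + 1/(k·n₁)) = σ²·(k+1)/(k·n₁).
So n₁ = (1 + 1/k)·((z_{α/2} + z_β)/d)² = 1.333 × (3.523/0.76)².
n₁ = 1.333 × 21.49 = 28.7.
Round up: n₁ = 29, giving n₂ = 3 × 29 = 87.

n₁ = 29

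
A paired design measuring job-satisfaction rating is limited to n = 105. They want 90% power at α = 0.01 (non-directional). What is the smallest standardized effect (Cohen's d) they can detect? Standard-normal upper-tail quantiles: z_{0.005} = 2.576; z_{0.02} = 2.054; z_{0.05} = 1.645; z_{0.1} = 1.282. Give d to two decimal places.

For a single sample (or paired design) of n = 105: d_min = (z_{α/2} + z_β)/√n.
z-sum = 2.576 + 1.282 = 3.858.
d_min = 3.858 / √105 = 3.858 / 10.247 = 0.377.

d_min ≈ 0.38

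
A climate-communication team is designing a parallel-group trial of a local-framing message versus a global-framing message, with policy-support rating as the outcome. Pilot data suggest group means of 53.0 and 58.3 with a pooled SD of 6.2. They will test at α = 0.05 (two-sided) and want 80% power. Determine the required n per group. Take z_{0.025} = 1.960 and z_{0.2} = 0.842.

n = 22 per group

Cohen's d = |M₁ − M₂| / SD_pooled = |53.0 − 58.3| / 6.2 = 5.3 / 6.2 = 0.855.
For two independent groups with equal n: n = 2·((z_{α/2} + z_β) / d)².
z_{α/2} + z_β = 1.960 + 0.842 = 2.802.
n = 2 × (2.802 / 0.855)² = 2 × 3.277² = 2 × 10.74 = 21.5.
Round up to the next whole participant.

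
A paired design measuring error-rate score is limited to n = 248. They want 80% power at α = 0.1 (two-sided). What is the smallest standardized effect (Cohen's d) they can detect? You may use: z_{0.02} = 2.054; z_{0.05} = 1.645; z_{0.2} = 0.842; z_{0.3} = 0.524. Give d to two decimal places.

d_min ≈ 0.16

For a single sample (or paired design) of n = 248: d_min = (z_{α/2} + z_β)/√n.
z-sum = 1.645 + 0.842 = 2.487.
d_min = 2.487 / √248 = 2.487 / 15.748 = 0.158.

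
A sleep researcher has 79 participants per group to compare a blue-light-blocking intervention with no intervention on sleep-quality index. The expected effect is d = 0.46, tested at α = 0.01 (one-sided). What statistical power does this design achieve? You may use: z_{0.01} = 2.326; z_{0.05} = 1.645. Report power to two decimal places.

For two equal groups, power = Φ(d·√(n/2) − z_{α}).
d·√(n/2) = 0.46 × √(79/2) = 0.46 × 6.285 = 2.891.
z_β = 2.891 − 2.326 = 0.565.
Power = Φ(0.565) = 0.714.

power ≈ 0.71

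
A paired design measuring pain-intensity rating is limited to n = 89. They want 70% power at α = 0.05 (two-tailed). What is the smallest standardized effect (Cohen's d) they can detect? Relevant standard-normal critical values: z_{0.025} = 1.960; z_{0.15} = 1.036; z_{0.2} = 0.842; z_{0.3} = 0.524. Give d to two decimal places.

For a single sample (or paired design) of n = 89: d_min = (z_{α/2} + z_β)/√n.
z-sum = 1.960 + 0.524 = 2.484.
d_min = 2.484 / √89 = 2.484 / 9.434 = 0.263.

d_min ≈ 0.26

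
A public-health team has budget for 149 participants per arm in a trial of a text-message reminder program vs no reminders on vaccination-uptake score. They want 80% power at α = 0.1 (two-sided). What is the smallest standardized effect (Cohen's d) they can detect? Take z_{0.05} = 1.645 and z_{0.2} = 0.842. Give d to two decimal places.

For two independent groups of n = 149 each: d_min = (z_{α/2} + z_β)·√(2/n).
z-sum = 1.645 + 0.842 = 2.487.
d_min = 2.487 × √(2/149) = 2.487 × 0.1159 = 0.288.

d_min ≈ 0.29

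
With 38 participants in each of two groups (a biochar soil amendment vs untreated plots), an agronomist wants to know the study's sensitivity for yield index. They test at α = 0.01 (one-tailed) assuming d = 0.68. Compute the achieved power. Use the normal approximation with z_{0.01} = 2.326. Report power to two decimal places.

For two equal groups, power = Φ(d·√(n/2) − z_{α}).
d·√(n/2) = 0.68 × √(38/2) = 0.68 × 4.359 = 2.964.
z_β = 2.964 − 2.326 = 0.638.
Power = Φ(0.638) = 0.738.

power ≈ 0.74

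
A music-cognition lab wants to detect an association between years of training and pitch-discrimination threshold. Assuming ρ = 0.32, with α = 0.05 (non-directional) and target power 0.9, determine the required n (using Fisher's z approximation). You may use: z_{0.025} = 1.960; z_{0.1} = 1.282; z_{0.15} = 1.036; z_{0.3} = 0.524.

n = 99

Fisher's z: C = ½·ln((1+r)/(1−r)) = ½·ln(1.9412) = 0.3316.
n = ((z_{α/2} + z_β)/C)² + 3.
(1.960 + 1.282) / 0.3316 = 3.242 / 0.3316 = 9.777.
n = 9.777² + 3 = 95.59 + 3 = 98.6.
Round up.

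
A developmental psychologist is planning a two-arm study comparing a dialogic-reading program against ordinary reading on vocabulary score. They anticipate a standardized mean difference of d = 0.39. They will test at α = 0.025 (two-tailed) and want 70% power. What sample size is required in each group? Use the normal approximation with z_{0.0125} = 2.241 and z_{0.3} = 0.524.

For two independent groups with equal n: n = 2·((z_{α/2} + z_β) / d)².
z_{α/2} + z_β = 2.241 + 0.524 = 2.765.
n = 2 × (2.765 / 0.39)² = 2 × 7.090² = 2 × 50.26 = 100.5.
Round up to the next whole participant.

n = 101 per group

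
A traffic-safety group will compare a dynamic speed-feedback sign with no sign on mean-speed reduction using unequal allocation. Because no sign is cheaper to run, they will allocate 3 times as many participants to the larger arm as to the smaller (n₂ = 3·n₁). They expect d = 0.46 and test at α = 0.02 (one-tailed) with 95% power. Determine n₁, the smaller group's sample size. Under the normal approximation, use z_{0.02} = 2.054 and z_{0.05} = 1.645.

n₁ = 87

With allocation ratio k = n₂/n₁ = 3, Var(x̄₁−x̄₂) = σ²(1/n₁ + 1/(k·n₁)) = σ²·(k+1)/(k·n₁).
So n₁ = (1 + 1/k)·((z_{α} + z_β)/d)² = 1.333 × (3.699/0.46)².
n₁ = 1.333 × 64.66 = 86.2.
Round up: n₁ = 87, giving n₂ = 3 × 87 = 261.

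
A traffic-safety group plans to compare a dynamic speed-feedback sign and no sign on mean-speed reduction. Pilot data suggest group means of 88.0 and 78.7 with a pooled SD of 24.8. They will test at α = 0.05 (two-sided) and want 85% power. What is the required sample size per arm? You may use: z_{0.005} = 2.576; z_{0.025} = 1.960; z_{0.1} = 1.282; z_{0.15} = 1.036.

Cohen's d = |M₁ − M₂| / SD_pooled = |88.0 − 78.7| / 24.8 = 9.3 / 24.8 = 0.375.
For two independent groups with equal n: n = 2·((z_{α/2} + z_β) / d)².
z_{α/2} + z_β = 1.960 + 1.036 = 2.996.
n = 2 × (2.996 / 0.375)² = 2 × 7.989² = 2 × 63.83 = 127.7.
Round up to the next whole participant.

n = 128 per group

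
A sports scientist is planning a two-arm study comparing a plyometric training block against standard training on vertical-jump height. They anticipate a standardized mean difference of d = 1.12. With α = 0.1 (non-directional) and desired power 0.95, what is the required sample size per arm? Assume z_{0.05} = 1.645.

n = 18 per group

For two independent groups with equal n: n = 2·((z_{α/2} + z_β) / d)².
z_{α/2} + z_β = 1.645 + 1.645 = 3.290.
n = 2 × (3.290 / 1.12)² = 2 × 2.937² = 2 × 8.63 = 17.3.
Round up to the next whole participant.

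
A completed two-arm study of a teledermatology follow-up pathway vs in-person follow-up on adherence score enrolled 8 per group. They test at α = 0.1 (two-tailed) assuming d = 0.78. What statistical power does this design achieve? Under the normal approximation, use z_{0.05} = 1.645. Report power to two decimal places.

For two equal groups, power = Φ(d·√(n/2) − z_{α/2}).
d·√(n/2) = 0.78 × √(8/2) = 0.78 × 2.000 = 1.560.
z_β = 1.560 − 1.645 = -0.085.
Power = Φ(-0.085) = 0.466.

power ≈ 0.47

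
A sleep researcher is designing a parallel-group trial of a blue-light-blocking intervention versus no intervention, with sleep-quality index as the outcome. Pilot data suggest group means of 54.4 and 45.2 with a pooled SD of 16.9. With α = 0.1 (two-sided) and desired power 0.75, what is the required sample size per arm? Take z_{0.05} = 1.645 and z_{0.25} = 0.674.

n = 37 per group

Cohen's d = |M₁ − M₂| / SD_pooled = |54.4 − 45.2| / 16.9 = 9.2 / 16.9 = 0.544.
For two independent groups with equal n: n = 2·((z_{α/2} + z_β) / d)².
z_{α/2} + z_β = 1.645 + 0.674 = 2.319.
n = 2 × (2.319 / 0.544)² = 2 × 4.263² = 2 × 18.17 = 36.3.
Round up to the next whole participant.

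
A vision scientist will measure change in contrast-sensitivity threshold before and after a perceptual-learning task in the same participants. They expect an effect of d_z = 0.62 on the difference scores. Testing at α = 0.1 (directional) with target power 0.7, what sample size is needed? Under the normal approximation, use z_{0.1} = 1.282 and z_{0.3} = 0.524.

For a paired (one-sample on differences) test: n = ((z_{α} + z_β) / d)².
z_{α} + z_β = 1.282 + 0.524 = 1.806.
n = (1.806 / 0.62)² = 2.913² = 8.49.
Round up.

n = 9 pairs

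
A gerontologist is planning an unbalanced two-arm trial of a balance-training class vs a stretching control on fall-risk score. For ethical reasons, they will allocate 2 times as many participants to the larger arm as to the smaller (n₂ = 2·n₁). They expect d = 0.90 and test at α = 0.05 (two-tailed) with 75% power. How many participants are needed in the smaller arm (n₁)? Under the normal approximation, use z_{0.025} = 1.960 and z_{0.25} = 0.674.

With allocation ratio k = n₂/n₁ = 2, Var(x̄₁−x̄₂) = σ²(1/n₁ + 1/(k·n₁)) = σ²·(k+1)/(k·n₁).
So n₁ = (1 + 1/k)·((z_{α/2} + z_β)/d)² = 1.500 × (2.634/0.90)².
n₁ = 1.500 × 8.57 = 12.8.
Round up: n₁ = 13, giving n₂ = 2 × 13 = 26.

n₁ = 13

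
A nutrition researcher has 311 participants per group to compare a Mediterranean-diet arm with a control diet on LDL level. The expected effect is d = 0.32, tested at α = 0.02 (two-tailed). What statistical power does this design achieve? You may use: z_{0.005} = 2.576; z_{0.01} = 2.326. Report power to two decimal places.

For two equal groups, power = Φ(d·√(n/2) − z_{α/2}).
d·√(n/2) = 0.32 × √(311/2) = 0.32 × 12.470 = 3.990.
z_β = 3.990 − 2.326 = 1.664.
Power = Φ(1.664) = 0.952.

power ≈ 0.95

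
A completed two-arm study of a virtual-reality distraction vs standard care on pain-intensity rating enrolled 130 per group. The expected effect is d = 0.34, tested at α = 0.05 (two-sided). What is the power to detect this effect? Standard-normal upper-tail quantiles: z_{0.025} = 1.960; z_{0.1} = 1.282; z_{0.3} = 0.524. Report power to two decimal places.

For two equal groups, power = Φ(d·√(n/2) − z_{α/2}).
d·√(n/2) = 0.34 × √(130/2) = 0.34 × 8.062 = 2.741.
z_β = 2.741 − 1.960 = 0.781.
Power = Φ(0.781) = 0.783.

power ≈ 0.78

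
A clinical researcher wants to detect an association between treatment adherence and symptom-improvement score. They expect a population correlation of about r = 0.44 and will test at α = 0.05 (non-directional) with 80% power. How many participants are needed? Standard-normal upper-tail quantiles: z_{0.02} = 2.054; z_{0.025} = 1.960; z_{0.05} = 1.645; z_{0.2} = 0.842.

n = 39

Fisher's z: C = ½·ln((1+r)/(1−r)) = ½·ln(2.5714) = 0.4722.
n = ((z_{α/2} + z_β)/C)² + 3.
(1.960 + 0.842) / 0.4722 = 2.802 / 0.4722 = 5.934.
n = 5.934² + 3 = 35.21 + 3 = 38.2.
Round up.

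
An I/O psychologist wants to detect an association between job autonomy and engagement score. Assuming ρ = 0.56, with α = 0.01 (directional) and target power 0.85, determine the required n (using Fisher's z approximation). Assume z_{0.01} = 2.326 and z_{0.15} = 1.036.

Fisher's z: C = ½·ln((1+r)/(1−r)) = ½·ln(3.5455) = 0.6328.
n = ((z_{α} + z_β)/C)² + 3.
(2.326 + 1.036) / 0.6328 = 3.362 / 0.6328 = 5.313.
n = 5.313² + 3 = 28.23 + 3 = 31.2.
Round up.

n = 32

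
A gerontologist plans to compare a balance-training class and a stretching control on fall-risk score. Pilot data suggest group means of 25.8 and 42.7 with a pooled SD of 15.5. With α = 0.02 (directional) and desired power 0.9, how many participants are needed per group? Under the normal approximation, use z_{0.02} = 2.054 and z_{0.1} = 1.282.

Cohen's d = |M₁ − M₂| / SD_pooled = |25.8 − 42.7| / 15.5 = 16.9 / 15.5 = 1.090.
For two independent groups with equal n: n = 2·((z_{α} + z_β) / d)².
z_{α} + z_β = 2.054 + 1.282 = 3.336.
n = 2 × (3.336 / 1.090)² = 2 × 3.061² = 2 × 9.37 = 18.7.
Round up to the next whole participant.

n = 19 per group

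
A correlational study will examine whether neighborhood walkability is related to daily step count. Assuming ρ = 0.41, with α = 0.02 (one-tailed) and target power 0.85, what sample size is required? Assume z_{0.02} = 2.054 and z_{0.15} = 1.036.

n = 54

Fisher's z: C = ½·ln((1+r)/(1−r)) = ½·ln(2.3898) = 0.4356.
n = ((z_{α} + z_β)/C)² + 3.
(2.054 + 1.036) / 0.4356 = 3.090 / 0.4356 = 7.094.
n = 7.094² + 3 = 50.32 + 3 = 53.3.
Round up.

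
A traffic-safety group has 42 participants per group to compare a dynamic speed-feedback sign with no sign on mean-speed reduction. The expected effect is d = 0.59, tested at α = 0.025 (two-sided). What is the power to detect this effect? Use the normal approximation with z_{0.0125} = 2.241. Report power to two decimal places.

For two equal groups, power = Φ(d·√(n/2) − z_{α/2}).
d·√(n/2) = 0.59 × √(42/2) = 0.59 × 4.583 = 2.704.
z_β = 2.704 − 2.241 = 0.463.
Power = Φ(0.463) = 0.678.

power ≈ 0.68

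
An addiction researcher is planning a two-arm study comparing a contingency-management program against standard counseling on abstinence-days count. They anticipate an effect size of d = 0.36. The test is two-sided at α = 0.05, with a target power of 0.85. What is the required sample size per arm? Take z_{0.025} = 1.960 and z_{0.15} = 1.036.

n = 139 per group

For two independent groups with equal n: n = 2·((z_{α/2} + z_β) / d)².
z_{α/2} + z_β = 1.960 + 1.036 = 2.996.
n = 2 × (2.996 / 0.36)² = 2 × 8.322² = 2 × 69.26 = 138.5.
Round up to the next whole participant.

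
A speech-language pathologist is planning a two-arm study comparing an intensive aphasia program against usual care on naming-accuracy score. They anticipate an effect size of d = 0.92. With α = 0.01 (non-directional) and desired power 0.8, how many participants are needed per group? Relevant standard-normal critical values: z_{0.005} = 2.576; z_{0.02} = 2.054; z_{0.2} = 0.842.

For two independent groups with equal n: n = 2·((z_{α/2} + z_β) / d)².
z_{α/2} + z_β = 2.576 + 0.842 = 3.418.
n = 2 × (3.418 / 0.92)² = 2 × 3.715² = 2 × 13.80 = 27.6.
Round up to the next whole participant.

n = 28 per group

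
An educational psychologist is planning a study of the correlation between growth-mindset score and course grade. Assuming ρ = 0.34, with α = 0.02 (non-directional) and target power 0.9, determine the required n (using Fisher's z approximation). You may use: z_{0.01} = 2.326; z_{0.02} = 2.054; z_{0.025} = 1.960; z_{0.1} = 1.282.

Fisher's z: C = ½·ln((1+r)/(1−r)) = ½·ln(2.0303) = 0.3541.
n = ((z_{α/2} + z_β)/C)² + 3.
(2.326 + 1.282) / 0.3541 = 3.608 / 0.3541 = 10.189.
n = 10.189² + 3 = 103.82 + 3 = 106.8.
Round up.

n = 107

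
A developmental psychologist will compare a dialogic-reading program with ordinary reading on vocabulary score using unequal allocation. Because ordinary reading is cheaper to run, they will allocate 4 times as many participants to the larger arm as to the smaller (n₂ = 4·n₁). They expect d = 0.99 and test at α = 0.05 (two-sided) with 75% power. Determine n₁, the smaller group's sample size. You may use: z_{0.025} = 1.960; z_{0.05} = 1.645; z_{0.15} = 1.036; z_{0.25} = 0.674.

With allocation ratio k = n₂/n₁ = 4, Var(x̄₁−x̄₂) = σ²(1/n₁ + 1/(k·n₁)) = σ²·(k+1)/(k·n₁).
So n₁ = (1 + 1/k)·((z_{α/2} + z_β)/d)² = 1.250 × (2.634/0.99)².
n₁ = 1.250 × 7.08 = 8.8.
Round up: n₁ = 9, giving n₂ = 4 × 9 = 36.

n₁ = 9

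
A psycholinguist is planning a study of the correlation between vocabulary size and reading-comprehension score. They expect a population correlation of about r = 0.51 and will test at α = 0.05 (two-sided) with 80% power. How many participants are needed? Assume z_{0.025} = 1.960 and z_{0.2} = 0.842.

n = 28

Fisher's z: C = ½·ln((1+r)/(1−r)) = ½·ln(3.0816) = 0.5627.
n = ((z_{α/2} + z_β)/C)² + 3.
(1.960 + 0.842) / 0.5627 = 2.802 / 0.5627 = 4.980.
n = 4.980² + 3 = 24.80 + 3 = 27.8.
Round up.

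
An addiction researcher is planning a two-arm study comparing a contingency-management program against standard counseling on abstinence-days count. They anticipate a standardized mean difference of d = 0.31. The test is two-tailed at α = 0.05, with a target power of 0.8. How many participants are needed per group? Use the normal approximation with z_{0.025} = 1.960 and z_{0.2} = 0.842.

For two independent groups with equal n: n = 2·((z_{α/2} + z_β) / d)².
z_{α/2} + z_β = 1.960 + 0.842 = 2.802.
n = 2 × (2.802 / 0.31)² = 2 × 9.039² = 2 × 81.70 = 163.4.
Round up to the next whole participant.

n = 164 per group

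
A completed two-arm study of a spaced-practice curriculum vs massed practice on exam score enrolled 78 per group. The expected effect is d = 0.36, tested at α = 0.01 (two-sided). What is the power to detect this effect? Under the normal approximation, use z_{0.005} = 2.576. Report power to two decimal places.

For two equal groups, power = Φ(d·√(n/2) − z_{α/2}).
d·√(n/2) = 0.36 × √(78/2) = 0.36 × 6.245 = 2.248.
z_β = 2.248 − 2.576 = -0.328.
Power = Φ(-0.328) = 0.372.

power ≈ 0.37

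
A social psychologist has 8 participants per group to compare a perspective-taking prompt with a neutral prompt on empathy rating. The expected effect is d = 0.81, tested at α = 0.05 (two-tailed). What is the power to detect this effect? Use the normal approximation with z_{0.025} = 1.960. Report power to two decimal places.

For two equal groups, power = Φ(d·√(n/2) − z_{α/2}).
d·√(n/2) = 0.81 × √(8/2) = 0.81 × 2.000 = 1.620.
z_β = 1.620 − 1.960 = -0.340.
Power = Φ(-0.340) = 0.367.

power ≈ 0.37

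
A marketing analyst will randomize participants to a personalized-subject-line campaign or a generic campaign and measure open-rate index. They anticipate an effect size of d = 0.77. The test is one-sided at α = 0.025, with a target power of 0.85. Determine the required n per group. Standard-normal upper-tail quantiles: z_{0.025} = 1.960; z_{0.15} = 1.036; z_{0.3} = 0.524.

For two independent groups with equal n: n = 2·((z_{α} + z_β) / d)².
z_{α} + z_β = 1.960 + 1.036 = 2.996.
n = 2 × (2.996 / 0.77)² = 2 × 3.891² = 2 × 15.14 = 30.3.
Round up to the next whole participant.

n = 31 per group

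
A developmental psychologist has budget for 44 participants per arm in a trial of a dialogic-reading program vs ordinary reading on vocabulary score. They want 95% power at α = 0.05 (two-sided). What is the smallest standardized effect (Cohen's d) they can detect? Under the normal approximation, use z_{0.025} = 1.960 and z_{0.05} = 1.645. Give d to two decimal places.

d_min ≈ 0.77

For two independent groups of n = 44 each: d_min = (z_{α/2} + z_β)·√(2/n).
z-sum = 1.960 + 1.645 = 3.605.
d_min = 3.605 × √(2/44) = 3.605 × 0.2132 = 0.769.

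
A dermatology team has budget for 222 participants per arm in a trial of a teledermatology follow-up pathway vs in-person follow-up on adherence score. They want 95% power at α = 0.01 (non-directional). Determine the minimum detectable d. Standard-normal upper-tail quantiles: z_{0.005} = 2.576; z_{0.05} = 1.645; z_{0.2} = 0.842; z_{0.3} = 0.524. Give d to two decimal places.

For two independent groups of n = 222 each: d_min = (z_{α/2} + z_β)·√(2/n).
z-sum = 2.576 + 1.645 = 4.221.
d_min = 4.221 × √(2/222) = 4.221 × 0.0949 = 0.401.

d_min ≈ 0.40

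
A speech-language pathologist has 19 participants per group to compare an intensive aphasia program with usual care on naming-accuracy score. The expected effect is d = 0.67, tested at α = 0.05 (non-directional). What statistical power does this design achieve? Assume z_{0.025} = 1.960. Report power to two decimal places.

power ≈ 0.54

For two equal groups, power = Φ(d·√(n/2) − z_{α/2}).
d·√(n/2) = 0.67 × √(19/2) = 0.67 × 3.082 = 2.065.
z_β = 2.065 − 1.960 = 0.105.
Power = Φ(0.105) = 0.542.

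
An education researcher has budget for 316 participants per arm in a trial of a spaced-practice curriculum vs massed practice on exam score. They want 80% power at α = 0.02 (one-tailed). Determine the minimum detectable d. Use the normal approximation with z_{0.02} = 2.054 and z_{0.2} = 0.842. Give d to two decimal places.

d_min ≈ 0.23

For two independent groups of n = 316 each: d_min = (z_{α} + z_β)·√(2/n).
z-sum = 2.054 + 0.842 = 2.896.
d_min = 2.896 × √(2/316) = 2.896 × 0.0796 = 0.230.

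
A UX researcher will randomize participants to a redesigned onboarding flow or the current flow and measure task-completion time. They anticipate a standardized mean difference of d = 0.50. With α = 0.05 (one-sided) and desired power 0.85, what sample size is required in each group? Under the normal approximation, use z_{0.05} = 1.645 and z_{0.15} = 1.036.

n = 58 per group

For two independent groups with equal n: n = 2·((z_{α} + z_β) / d)².
z_{α} + z_β = 1.645 + 1.036 = 2.681.
n = 2 × (2.681 / 0.50)² = 2 × 5.362² = 2 × 28.75 = 57.5.
Round up to the next whole participant.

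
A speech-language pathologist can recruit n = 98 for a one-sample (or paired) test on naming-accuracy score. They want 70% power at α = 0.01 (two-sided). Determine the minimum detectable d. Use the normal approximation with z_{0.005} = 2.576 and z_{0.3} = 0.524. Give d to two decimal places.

For a single sample (or paired design) of n = 98: d_min = (z_{α/2} + z_β)/√n.
z-sum = 2.576 + 0.524 = 3.100.
d_min = 3.100 / √98 = 3.100 / 9.899 = 0.313.

d_min ≈ 0.31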